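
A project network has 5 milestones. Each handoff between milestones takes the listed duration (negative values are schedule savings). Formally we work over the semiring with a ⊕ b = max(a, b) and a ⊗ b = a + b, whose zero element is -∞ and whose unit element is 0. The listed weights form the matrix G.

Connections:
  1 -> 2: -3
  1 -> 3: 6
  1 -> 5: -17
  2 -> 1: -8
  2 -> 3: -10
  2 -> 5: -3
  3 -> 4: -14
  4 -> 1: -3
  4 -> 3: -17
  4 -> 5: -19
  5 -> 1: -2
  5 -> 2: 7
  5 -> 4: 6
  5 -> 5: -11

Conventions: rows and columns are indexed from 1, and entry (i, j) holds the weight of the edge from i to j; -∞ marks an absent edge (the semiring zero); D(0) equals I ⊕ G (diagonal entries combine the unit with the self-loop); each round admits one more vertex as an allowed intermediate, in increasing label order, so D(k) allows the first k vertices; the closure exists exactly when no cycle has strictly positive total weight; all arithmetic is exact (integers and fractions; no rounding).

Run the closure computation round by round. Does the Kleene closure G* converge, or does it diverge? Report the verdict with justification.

D(0):
  [0, -3, 6, -∞, -17]
  [-8, 0, -10, -∞, -3]
  [-∞, -∞, 0, -14, -∞]
  [-3, -∞, -17, 0, -19]
  [-2, 7, -∞, 6, 0]
D(1):
  [0, -3, 6, -∞, -17]
  [-8, 0, -2, -∞, -3]
  [-∞, -∞, 0, -14, -∞]
  [-3, -6, 3, 0, -19]
  [-2, 7, 4, 6, 0]
Detection: at round 2, diagonal entry (5, 5) turns strictly positive.
Key observation: the cycle 5->2->5 has total weight 7 + (-3), which is strictly positive.
Answer: DIVERGES — positive cycle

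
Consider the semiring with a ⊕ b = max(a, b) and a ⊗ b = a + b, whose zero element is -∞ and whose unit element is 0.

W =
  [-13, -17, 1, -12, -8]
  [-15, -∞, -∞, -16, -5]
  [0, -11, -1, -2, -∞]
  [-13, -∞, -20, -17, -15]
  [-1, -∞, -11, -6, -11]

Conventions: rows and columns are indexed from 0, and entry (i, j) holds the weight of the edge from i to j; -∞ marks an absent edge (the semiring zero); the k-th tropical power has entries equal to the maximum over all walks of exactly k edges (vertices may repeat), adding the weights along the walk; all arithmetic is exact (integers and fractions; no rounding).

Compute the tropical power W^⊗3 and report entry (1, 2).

W^⊗2:
  [1, -10, 0, -1, -19]
  [-6, -32, -14, -11, -16]
  [-1, -12, 1, -3, -8]
  [-16, -30, -12, -21, -21]
  [-11, -18, 0, -13, -9]
W^⊗3:
  [0, -11, 2, -2, -7]
  [-14, -23, -5, -16, -14]
  [1, -10, 0, -1, -9]
  [-12, -23, -13, -14, -24]
  [0, -11, -1, -2, -19]
Key observation: the optimum is the walk 1->4->0->2, with weight (-5) + (-1) + 1 = -5.
Optimal value attained by: walk 1->4->0->2.
Answer: (W^⊗3)[1][2] = -5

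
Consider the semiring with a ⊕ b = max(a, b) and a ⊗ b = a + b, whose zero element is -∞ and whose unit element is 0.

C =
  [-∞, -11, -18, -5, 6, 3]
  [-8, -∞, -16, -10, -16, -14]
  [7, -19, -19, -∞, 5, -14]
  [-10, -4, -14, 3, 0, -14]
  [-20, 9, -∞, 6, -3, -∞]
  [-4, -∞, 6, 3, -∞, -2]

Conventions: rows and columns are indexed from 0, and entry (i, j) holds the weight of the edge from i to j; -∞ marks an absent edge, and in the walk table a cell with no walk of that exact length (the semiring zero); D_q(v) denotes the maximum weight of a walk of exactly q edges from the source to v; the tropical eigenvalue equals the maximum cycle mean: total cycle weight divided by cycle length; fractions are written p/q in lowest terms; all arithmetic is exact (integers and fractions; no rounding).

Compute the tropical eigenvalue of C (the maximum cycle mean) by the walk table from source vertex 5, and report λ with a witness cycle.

q=0: [-∞, -∞, -∞, -∞, -∞, 0]
q=1: [-4, -∞, 6, 3, -∞, -2]
q=2: [13, -1, 4, 6, 11, -1]
q=3: [11, 20, 5, 17, 19, 16]
q=4: [12, 28, 22, 25, 17, 14]
q=5: [29, 26, 20, 28, 27, 15]
q=6: [27, 36, 21, 33, 35, 32]
Optimal cycle mean attained by: cycle 0->5->2->0, total 3 + 6 + 7, length 3.
Answer: λ = 16/3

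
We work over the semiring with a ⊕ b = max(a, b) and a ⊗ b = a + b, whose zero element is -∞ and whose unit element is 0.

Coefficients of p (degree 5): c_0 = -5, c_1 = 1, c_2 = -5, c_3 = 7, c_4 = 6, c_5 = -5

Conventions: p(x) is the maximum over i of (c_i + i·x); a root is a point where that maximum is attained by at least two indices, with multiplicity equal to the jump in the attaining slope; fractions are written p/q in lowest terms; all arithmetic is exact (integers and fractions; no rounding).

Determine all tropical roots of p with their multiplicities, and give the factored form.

hull edge (i=0, c=-5) to (i=1, c=1): slope 6, span 1
hull edge (i=1, c=1) to (i=3, c=7): slope 3, span 2
hull edge (i=3, c=7) to (i=4, c=6): slope -1, span 1
hull edge (i=4, c=6) to (i=5, c=-5): slope -11, span 1
Factored form: p(x) = -5 ⊗ (x ⊕ (-6)) ⊗ (x ⊕ (-3)) ⊗ (x ⊕ (-3)) ⊗ (x ⊕ 1) ⊗ (x ⊕ 11)
Answer: roots = -6 (mult 1), -3 (mult 2), 1 (mult 1), 11 (mult 1)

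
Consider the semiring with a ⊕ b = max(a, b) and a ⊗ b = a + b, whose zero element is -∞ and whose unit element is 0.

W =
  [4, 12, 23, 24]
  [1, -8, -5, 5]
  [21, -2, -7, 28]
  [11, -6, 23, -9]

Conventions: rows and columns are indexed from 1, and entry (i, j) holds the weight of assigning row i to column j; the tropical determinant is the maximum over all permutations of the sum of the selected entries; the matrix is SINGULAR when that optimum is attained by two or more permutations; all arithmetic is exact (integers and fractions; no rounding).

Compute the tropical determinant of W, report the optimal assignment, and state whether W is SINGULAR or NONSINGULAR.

σ = (1, 2, 3, 4): 4 + (-8) + (-7) + (-9) = -20
σ = (1, 2, 4, 3): 4 + (-8) + 28 + 23 = 47
σ = (1, 3, 2, 4): 4 + (-5) + (-2) + (-9) = -12
σ = (1, 3, 4, 2): 4 + (-5) + 28 + (-6) = 21
σ = (1, 4, 2, 3): 4 + 5 + (-2) + 23 = 30
σ = (1, 4, 3, 2): 4 + 5 + (-7) + (-6) = -4
σ = (2, 1, 3, 4): 12 + 1 + (-7) + (-9) = -3
σ = (2, 1, 4, 3): 12 + 1 + 28 + 23 = 64
σ = (2, 3, 1, 4): 12 + (-5) + 21 + (-9) = 19
σ = (2, 3, 4, 1): 12 + (-5) + 28 + 11 = 46
σ = (2, 4, 1, 3): 12 + 5 + 21 + 23 = 61
σ = (2, 4, 3, 1): 12 + 5 + (-7) + 11 = 21
σ = (3, 1, 2, 4): 23 + 1 + (-2) + (-9) = 13
σ = (3, 1, 4, 2): 23 + 1 + 28 + (-6) = 46
σ = (3, 2, 1, 4): 23 + (-8) + 21 + (-9) = 27
σ = (3, 2, 4, 1): 23 + (-8) + 28 + 11 = 54
σ = (3, 4, 1, 2): 23 + 5 + 21 + (-6) = 43
σ = (3, 4, 2, 1): 23 + 5 + (-2) + 11 = 37
σ = (4, 1, 2, 3): 24 + 1 + (-2) + 23 = 46
σ = (4, 1, 3, 2): 24 + 1 + (-7) + (-6) = 12
σ = (4, 2, 1, 3): 24 + (-8) + 21 + 23 = 60
σ = (4, 2, 3, 1): 24 + (-8) + (-7) + 11 = 20
σ = (4, 3, 1, 2): 24 + (-5) + 21 + (-6) = 34
σ = (4, 3, 2, 1): 24 + (-5) + (-2) + 11 = 28
Optimal value attained by: σ = (2, 1, 4, 3).
Answer: det⊕(W) = 64; verdict: NONSINGULAR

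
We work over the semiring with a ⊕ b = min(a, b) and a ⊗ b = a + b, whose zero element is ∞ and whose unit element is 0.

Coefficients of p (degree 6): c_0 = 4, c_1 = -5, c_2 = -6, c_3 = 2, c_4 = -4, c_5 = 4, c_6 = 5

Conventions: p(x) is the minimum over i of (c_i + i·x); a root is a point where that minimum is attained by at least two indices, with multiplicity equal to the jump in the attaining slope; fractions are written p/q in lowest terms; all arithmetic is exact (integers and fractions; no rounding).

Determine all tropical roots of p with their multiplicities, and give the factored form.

hull edge (i=0, c=4) to (i=1, c=-5): slope -9, span 1
hull edge (i=1, c=-5) to (i=2, c=-6): slope -1, span 1
hull edge (i=2, c=-6) to (i=4, c=-4): slope 1, span 2
hull edge (i=4, c=-4) to (i=6, c=5): slope 9/2, span 2
Factored form: p(x) = 5 ⊗ (x ⊕ (-9/2)) ⊗ (x ⊕ (-9/2)) ⊗ (x ⊕ (-1)) ⊗ (x ⊕ (-1)) ⊗ (x ⊕ 1) ⊗ (x ⊕ 9)
Answer: roots = -9/2 (mult 2), -1 (mult 2), 1 (mult 1), 9 (mult 1)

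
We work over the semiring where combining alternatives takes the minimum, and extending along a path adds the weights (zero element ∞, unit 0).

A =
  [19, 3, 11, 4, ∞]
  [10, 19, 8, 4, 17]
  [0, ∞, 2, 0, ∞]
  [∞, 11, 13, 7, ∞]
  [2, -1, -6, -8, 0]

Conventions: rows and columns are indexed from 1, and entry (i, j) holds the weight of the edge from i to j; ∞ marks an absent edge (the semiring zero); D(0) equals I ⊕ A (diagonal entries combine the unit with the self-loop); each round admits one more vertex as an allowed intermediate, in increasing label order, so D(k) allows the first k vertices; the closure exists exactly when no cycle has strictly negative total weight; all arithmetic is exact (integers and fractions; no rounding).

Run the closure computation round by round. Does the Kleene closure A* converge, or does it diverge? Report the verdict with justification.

D(0):
  [0, 3, 11, 4, ∞]
  [10, 0, 8, 4, 17]
  [0, ∞, 0, 0, ∞]
  [∞, 11, 13, 0, ∞]
  [2, -1, -6, -8, 0]
D(1):
  [0, 3, 11, 4, ∞]
  [10, 0, 8, 4, 17]
  [0, 3, 0, 0, ∞]
  [∞, 11, 13, 0, ∞]
  [2, -1, -6, -8, 0]
D(2):
  [0, 3, 11, 4, 20]
  [10, 0, 8, 4, 17]
  [0, 3, 0, 0, 20]
  [21, 11, 13, 0, 28]
  [2, -1, -6, -8, 0]
D(3):
  [0, 3, 11, 4, 20]
  [8, 0, 8, 4, 17]
  [0, 3, 0, 0, 20]
  [13, 11, 13, 0, 28]
  [-6, -3, -6, -8, 0]
D(4):
  [0, 3, 11, 4, 20]
  [8, 0, 8, 4, 17]
  [0, 3, 0, 0, 20]
  [13, 11, 13, 0, 28]
  [-6, -3, -6, -8, 0]
D(5):
  [0, 3, 11, 4, 20]
  [8, 0, 8, 4, 17]
  [0, 3, 0, 0, 20]
  [13, 11, 13, 0, 28]
  [-6, -3, -6, -8, 0]
Key observation: every diagonal entry stays at the unit through all rounds, so no improving cycle exists.
Answer: CONVERGES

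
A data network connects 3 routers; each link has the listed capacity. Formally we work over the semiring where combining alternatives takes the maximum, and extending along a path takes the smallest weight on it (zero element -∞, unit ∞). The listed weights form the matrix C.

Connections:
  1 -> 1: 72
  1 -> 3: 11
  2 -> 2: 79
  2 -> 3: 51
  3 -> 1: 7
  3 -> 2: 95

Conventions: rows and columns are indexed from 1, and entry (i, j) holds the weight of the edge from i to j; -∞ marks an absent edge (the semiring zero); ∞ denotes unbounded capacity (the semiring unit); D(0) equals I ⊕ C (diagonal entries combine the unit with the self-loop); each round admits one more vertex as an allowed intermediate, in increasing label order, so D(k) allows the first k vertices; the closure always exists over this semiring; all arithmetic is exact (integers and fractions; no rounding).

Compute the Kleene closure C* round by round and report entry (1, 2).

D(0):
  [∞, -∞, 11]
  [-∞, ∞, 51]
  [7, 95, ∞]
D(1):
  [∞, -∞, 11]
  [-∞, ∞, 51]
  [7, 95, ∞]
D(2):
  [∞, -∞, 11]
  [-∞, ∞, 51]
  [7, 95, ∞]
D(3):
  [∞, 11, 11]
  [7, ∞, 51]
  [7, 95, ∞]
Answer: C*[1][2] = 11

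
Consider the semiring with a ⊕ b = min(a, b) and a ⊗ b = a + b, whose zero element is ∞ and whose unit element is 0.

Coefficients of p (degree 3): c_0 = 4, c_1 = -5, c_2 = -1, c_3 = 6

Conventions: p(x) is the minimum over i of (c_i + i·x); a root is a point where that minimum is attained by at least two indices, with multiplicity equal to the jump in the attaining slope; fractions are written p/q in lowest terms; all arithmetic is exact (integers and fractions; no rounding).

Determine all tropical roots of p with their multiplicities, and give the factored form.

hull edge (i=0, c=4) to (i=1, c=-5): slope -9, span 1
hull edge (i=1, c=-5) to (i=2, c=-1): slope 4, span 1
hull edge (i=2, c=-1) to (i=3, c=6): slope 7, span 1
Factored form: p(x) = 6 ⊗ (x ⊕ (-7)) ⊗ (x ⊕ (-4)) ⊗ (x ⊕ 9)
Answer: roots = -7 (mult 1), -4 (mult 1), 9 (mult 1)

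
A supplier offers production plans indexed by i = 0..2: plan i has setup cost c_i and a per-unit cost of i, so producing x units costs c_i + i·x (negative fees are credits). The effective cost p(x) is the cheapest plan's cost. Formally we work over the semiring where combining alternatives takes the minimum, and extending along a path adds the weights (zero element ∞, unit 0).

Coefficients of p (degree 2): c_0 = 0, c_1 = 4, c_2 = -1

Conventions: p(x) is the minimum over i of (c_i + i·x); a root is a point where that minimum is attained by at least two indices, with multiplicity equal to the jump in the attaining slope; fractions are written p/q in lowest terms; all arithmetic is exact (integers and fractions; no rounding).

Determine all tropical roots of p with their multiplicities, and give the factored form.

hull edge (i=0, c=0) to (i=2, c=-1): slope -1/2, span 2
Factored form: p(x) = -1 ⊗ (x ⊕ 1/2) ⊗ (x ⊕ 1/2)
Answer: roots = 1/2 (mult 2)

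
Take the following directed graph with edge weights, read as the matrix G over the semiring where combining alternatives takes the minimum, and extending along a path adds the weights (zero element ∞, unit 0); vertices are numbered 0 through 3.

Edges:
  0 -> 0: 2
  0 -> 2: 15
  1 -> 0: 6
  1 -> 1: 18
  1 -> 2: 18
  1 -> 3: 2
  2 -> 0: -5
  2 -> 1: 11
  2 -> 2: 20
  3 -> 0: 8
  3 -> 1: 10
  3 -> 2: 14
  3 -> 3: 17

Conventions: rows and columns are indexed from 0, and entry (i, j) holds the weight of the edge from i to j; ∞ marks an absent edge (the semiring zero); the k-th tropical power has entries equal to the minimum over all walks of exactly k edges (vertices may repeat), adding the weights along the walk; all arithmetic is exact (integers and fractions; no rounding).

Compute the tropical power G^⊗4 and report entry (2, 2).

G^⊗2:
  [4, 26, 17, ∞]
  [8, 12, 16, 19]
  [-3, 29, 10, 13]
  [9, 25, 23, 12]
G^⊗3:
  [6, 28, 19, 28]
  [10, 27, 23, 14]
  [-1, 21, 12, 30]
  [11, 22, 24, 27]
G^⊗4:
  [8, 30, 21, 30]
  [12, 24, 25, 29]
  [1, 23, 14, 23]
  [13, 35, 26, 24]
Key observation: the optimum is the walk 2->0->0->0->2, with weight (-5) + 2 + 2 + 15 = 14.
Optimal value attained by: walk 2->0->0->0->2.
Answer: (G^⊗4)[2][2] = 14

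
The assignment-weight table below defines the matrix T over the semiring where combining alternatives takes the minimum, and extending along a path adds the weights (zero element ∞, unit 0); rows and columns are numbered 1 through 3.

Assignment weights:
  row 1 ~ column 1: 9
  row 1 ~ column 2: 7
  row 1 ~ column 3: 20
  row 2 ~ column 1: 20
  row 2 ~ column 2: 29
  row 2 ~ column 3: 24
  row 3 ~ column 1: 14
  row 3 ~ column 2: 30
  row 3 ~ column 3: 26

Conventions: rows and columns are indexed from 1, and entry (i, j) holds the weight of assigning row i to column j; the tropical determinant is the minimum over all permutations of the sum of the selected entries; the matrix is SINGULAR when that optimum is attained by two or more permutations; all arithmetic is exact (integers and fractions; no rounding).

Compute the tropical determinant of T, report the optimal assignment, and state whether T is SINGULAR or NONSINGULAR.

σ = (1, 2, 3): 9 + 29 + 26 = 64
σ = (1, 3, 2): 9 + 24 + 30 = 63
σ = (2, 1, 3): 7 + 20 + 26 = 53
σ = (2, 3, 1): 7 + 24 + 14 = 45
σ = (3, 1, 2): 20 + 20 + 30 = 70
σ = (3, 2, 1): 20 + 29 + 14 = 63
Optimal value attained by: σ = (2, 3, 1).
Answer: det⊕(T) = 45; verdict: NONSINGULAR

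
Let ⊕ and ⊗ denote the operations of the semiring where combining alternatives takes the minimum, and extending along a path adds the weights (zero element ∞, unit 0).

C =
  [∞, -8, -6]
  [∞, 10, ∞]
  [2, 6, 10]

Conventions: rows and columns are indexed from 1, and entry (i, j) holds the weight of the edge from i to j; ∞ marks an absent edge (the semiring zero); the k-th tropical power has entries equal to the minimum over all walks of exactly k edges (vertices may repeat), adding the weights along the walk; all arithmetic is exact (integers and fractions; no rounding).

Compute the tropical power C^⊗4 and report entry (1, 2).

C^⊗2:
  [-4, 0, 4]
  [∞, 20, ∞]
  [12, -6, -4]
C^⊗3:
  [6, -12, -10]
  [∞, 30, ∞]
  [-2, 2, 6]
C^⊗4:
  [-8, -4, 0]
  [∞, 40, ∞]
  [8, -10, -8]
Key observation: the optimum is the walk 1->3->1->3->2, with weight (-6) + 2 + (-6) + 6 = -4.
Optimal value attained by: walk 1->3->1->3->2.
Answer: (C^⊗4)[1][2] = -4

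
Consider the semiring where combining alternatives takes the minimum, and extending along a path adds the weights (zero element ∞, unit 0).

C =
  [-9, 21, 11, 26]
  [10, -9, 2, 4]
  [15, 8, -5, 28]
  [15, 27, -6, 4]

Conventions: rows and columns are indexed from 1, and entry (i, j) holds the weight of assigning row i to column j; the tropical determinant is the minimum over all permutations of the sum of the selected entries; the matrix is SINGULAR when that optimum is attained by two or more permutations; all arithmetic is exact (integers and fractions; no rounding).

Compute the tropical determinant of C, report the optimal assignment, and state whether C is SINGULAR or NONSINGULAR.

σ = (1, 2, 3, 4): (-9) + (-9) + (-5) + 4 = -19
σ = (1, 2, 4, 3): (-9) + (-9) + 28 + (-6) = 4
σ = (1, 3, 2, 4): (-9) + 2 + 8 + 4 = 5
σ = (1, 3, 4, 2): (-9) + 2 + 28 + 27 = 48
σ = (1, 4, 2, 3): (-9) + 4 + 8 + (-6) = -3
σ = (1, 4, 3, 2): (-9) + 4 + (-5) + 27 = 17
σ = (2, 1, 3, 4): 21 + 10 + (-5) + 4 = 30
σ = (2, 1, 4, 3): 21 + 10 + 28 + (-6) = 53
σ = (2, 3, 1, 4): 21 + 2 + 15 + 4 = 42
σ = (2, 3, 4, 1): 21 + 2 + 28 + 15 = 66
σ = (2, 4, 1, 3): 21 + 4 + 15 + (-6) = 34
σ = (2, 4, 3, 1): 21 + 4 + (-5) + 15 = 35
σ = (3, 1, 2, 4): 11 + 10 + 8 + 4 = 33
σ = (3, 1, 4, 2): 11 + 10 + 28 + 27 = 76
σ = (3, 2, 1, 4): 11 + (-9) + 15 + 4 = 21
σ = (3, 2, 4, 1): 11 + (-9) + 28 + 15 = 45
σ = (3, 4, 1, 2): 11 + 4 + 15 + 27 = 57
σ = (3, 4, 2, 1): 11 + 4 + 8 + 15 = 38
σ = (4, 1, 2, 3): 26 + 10 + 8 + (-6) = 38
σ = (4, 1, 3, 2): 26 + 10 + (-5) + 27 = 58
σ = (4, 2, 1, 3): 26 + (-9) + 15 + (-6) = 26
σ = (4, 2, 3, 1): 26 + (-9) + (-5) + 15 = 27
σ = (4, 3, 1, 2): 26 + 2 + 15 + 27 = 70
σ = (4, 3, 2, 1): 26 + 2 + 8 + 15 = 51
Optimal value attained by: σ = (1, 2, 3, 4).
Answer: det⊕(C) = -19; verdict: NONSINGULAR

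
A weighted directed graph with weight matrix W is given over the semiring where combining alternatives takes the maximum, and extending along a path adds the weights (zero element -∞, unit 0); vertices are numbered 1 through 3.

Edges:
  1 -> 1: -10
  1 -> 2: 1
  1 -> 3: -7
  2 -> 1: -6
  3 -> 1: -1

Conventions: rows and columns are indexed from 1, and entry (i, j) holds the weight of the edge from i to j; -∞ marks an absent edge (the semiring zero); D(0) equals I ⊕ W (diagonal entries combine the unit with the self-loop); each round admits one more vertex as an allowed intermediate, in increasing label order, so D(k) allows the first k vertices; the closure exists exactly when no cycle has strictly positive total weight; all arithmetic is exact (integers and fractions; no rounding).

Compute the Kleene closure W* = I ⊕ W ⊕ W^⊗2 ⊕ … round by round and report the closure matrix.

D(0):
  [0, 1, -7]
  [-6, 0, -∞]
  [-1, -∞, 0]
D(1):
  [0, 1, -7]
  [-6, 0, -13]
  [-1, 0, 0]
D(2):
  [0, 1, -7]
  [-6, 0, -13]
  [-1, 0, 0]
D(3):
  [0, 1, -7]
  [-6, 0, -13]
  [-1, 0, 0]
Answer: W* = [[0, 1, -7], [-6, 0, -13], [-1, 0, 0]]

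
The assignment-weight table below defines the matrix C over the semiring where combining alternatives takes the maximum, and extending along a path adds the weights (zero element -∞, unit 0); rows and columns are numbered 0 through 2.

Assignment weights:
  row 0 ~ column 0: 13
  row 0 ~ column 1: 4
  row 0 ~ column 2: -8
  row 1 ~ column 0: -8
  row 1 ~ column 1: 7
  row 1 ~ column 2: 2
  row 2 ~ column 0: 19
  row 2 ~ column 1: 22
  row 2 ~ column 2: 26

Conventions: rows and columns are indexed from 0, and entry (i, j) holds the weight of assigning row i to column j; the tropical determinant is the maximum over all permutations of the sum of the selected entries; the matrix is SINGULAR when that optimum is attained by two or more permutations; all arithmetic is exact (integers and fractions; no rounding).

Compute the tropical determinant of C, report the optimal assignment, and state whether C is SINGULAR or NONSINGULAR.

σ = (0, 1, 2): 13 + 7 + 26 = 46
σ = (0, 2, 1): 13 + 2 + 22 = 37
σ = (1, 0, 2): 4 + (-8) + 26 = 22
σ = (1, 2, 0): 4 + 2 + 19 = 25
σ = (2, 0, 1): (-8) + (-8) + 22 = 6
σ = (2, 1, 0): (-8) + 7 + 19 = 18
Optimal value attained by: σ = (0, 1, 2).
Answer: det⊕(C) = 46; verdict: NONSINGULAR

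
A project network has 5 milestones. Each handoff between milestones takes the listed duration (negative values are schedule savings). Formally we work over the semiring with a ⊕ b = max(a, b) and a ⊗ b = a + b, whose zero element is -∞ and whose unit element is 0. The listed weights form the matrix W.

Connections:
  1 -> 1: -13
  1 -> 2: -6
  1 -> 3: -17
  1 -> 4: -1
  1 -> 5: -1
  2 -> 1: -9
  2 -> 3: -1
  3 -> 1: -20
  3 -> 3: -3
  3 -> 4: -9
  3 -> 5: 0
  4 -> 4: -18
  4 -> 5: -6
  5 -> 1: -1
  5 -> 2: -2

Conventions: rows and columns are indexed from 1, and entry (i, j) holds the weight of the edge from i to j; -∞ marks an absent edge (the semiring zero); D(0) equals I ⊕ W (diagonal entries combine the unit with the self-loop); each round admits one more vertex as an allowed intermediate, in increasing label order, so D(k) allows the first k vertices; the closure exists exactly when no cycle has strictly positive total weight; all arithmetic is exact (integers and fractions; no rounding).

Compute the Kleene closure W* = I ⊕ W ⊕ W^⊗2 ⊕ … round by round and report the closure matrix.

D(0):
  [0, -6, -17, -1, -1]
  [-9, 0, -1, -∞, -∞]
  [-20, -∞, 0, -9, 0]
  [-∞, -∞, -∞, 0, -6]
  [-1, -2, -∞, -∞, 0]
D(1):
  [0, -6, -17, -1, -1]
  [-9, 0, -1, -10, -10]
  [-20, -26, 0, -9, 0]
  [-∞, -∞, -∞, 0, -6]
  [-1, -2, -18, -2, 0]
D(2):
  [0, -6, -7, -1, -1]
  [-9, 0, -1, -10, -10]
  [-20, -26, 0, -9, 0]
  [-∞, -∞, -∞, 0, -6]
  [-1, -2, -3, -2, 0]
D(3):
  [0, -6, -7, -1, -1]
  [-9, 0, -1, -10, -1]
  [-20, -26, 0, -9, 0]
  [-∞, -∞, -∞, 0, -6]
  [-1, -2, -3, -2, 0]
D(4):
  [0, -6, -7, -1, -1]
  [-9, 0, -1, -10, -1]
  [-20, -26, 0, -9, 0]
  [-∞, -∞, -∞, 0, -6]
  [-1, -2, -3, -2, 0]
D(5):
  [0, -3, -4, -1, -1]
  [-2, 0, -1, -3, -1]
  [-1, -2, 0, -2, 0]
  [-7, -8, -9, 0, -6]
  [-1, -2, -3, -2, 0]
Answer: W* = [[0, -3, -4, -1, -1], [-2, 0, -1, -3, -1], [-1, -2, 0, -2, 0], [-7, -8, -9, 0, -6], [-1, -2, -3, -2, 0]]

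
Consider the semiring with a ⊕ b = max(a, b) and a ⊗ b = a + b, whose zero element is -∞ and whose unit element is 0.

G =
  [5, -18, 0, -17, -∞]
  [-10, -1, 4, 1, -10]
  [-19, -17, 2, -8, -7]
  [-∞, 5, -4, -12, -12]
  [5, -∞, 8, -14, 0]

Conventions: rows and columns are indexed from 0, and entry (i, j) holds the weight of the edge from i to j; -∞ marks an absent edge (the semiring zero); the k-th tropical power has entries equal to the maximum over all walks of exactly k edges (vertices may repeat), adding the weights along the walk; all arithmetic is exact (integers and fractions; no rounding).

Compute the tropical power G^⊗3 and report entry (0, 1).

G^⊗2:
  [10, -12, 5, -8, -7]
  [-5, 6, 6, 0, -3]
  [-2, -3, 4, -6, -5]
  [-5, 4, 9, 6, -5]
  [10, -9, 10, 0, 1]
G^⊗3:
  [15, -3, 10, -3, -2]
  [2, 5, 10, 7, -1]
  [3, -1, 6, -2, -3]
  [0, 11, 11, 5, 2]
  [15, 5, 12, 2, 3]
Key observation: the optimum is the walk 0->2->3->1, with weight 0 + (-8) + 5 = -3.
Optimal value attained by: walk 0->2->3->1.
Answer: (G^⊗3)[0][1] = -3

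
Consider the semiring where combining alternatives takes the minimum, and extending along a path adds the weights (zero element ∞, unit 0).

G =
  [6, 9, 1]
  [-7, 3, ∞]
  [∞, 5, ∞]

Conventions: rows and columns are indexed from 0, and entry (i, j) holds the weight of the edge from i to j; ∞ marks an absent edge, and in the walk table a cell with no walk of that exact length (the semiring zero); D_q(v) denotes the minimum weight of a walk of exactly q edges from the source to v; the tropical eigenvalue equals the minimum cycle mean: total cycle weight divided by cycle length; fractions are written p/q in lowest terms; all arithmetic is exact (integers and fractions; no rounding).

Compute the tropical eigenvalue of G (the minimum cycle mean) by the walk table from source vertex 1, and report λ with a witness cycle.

q=0: [∞, 0, ∞]
q=1: [-7, 3, ∞]
q=2: [-4, 2, -6]
q=3: [-5, -1, -3]
Optimal cycle mean attained by: cycle 0->2->1->0, total 1 + 5 + (-7), length 3.
Answer: λ = -1/3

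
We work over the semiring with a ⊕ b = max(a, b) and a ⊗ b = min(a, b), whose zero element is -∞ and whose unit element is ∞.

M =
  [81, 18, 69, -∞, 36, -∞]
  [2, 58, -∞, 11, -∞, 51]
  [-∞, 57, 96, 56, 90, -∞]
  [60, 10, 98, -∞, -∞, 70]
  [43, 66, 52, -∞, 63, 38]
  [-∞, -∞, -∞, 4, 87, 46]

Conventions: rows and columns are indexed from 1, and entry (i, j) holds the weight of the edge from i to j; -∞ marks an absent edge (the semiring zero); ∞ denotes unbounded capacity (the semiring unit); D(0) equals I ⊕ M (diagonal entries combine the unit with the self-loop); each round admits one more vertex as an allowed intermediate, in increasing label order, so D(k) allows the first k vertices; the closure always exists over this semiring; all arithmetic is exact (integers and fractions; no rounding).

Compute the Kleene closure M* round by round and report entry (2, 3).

D(0):
  [∞, 18, 69, -∞, 36, -∞]
  [2, ∞, -∞, 11, -∞, 51]
  [-∞, 57, ∞, 56, 90, -∞]
  [60, 10, 98, ∞, -∞, 70]
  [43, 66, 52, -∞, ∞, 38]
  [-∞, -∞, -∞, 4, 87, ∞]
D(1):
  [∞, 18, 69, -∞, 36, -∞]
  [2, ∞, 2, 11, 2, 51]
  [-∞, 57, ∞, 56, 90, -∞]
  [60, 18, 98, ∞, 36, 70]
  [43, 66, 52, -∞, ∞, 38]
  [-∞, -∞, -∞, 4, 87, ∞]
D(2):
  [∞, 18, 69, 11, 36, 18]
  [2, ∞, 2, 11, 2, 51]
  [2, 57, ∞, 56, 90, 51]
  [60, 18, 98, ∞, 36, 70]
  [43, 66, 52, 11, ∞, 51]
  [-∞, -∞, -∞, 4, 87, ∞]
D(3):
  [∞, 57, 69, 56, 69, 51]
  [2, ∞, 2, 11, 2, 51]
  [2, 57, ∞, 56, 90, 51]
  [60, 57, 98, ∞, 90, 70]
  [43, 66, 52, 52, ∞, 51]
  [-∞, -∞, -∞, 4, 87, ∞]
D(4):
  [∞, 57, 69, 56, 69, 56]
  [11, ∞, 11, 11, 11, 51]
  [56, 57, ∞, 56, 90, 56]
  [60, 57, 98, ∞, 90, 70]
  [52, 66, 52, 52, ∞, 52]
  [4, 4, 4, 4, 87, ∞]
D(5):
  [∞, 66, 69, 56, 69, 56]
  [11, ∞, 11, 11, 11, 51]
  [56, 66, ∞, 56, 90, 56]
  [60, 66, 98, ∞, 90, 70]
  [52, 66, 52, 52, ∞, 52]
  [52, 66, 52, 52, 87, ∞]
D(6):
  [∞, 66, 69, 56, 69, 56]
  [51, ∞, 51, 51, 51, 51]
  [56, 66, ∞, 56, 90, 56]
  [60, 66, 98, ∞, 90, 70]
  [52, 66, 52, 52, ∞, 52]
  [52, 66, 52, 52, 87, ∞]
Answer: M*[2][3] = 51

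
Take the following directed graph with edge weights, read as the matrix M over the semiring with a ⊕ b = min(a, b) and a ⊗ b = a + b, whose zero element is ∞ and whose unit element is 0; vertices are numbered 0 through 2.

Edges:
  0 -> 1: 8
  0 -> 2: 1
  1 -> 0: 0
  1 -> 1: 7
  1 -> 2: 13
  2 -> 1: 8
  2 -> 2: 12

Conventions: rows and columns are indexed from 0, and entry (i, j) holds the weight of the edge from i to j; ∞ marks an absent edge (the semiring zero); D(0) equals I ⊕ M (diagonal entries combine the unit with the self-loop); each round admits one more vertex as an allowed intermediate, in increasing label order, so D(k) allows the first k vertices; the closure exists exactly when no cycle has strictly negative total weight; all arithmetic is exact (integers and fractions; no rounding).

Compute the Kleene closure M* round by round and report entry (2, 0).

D(0):
  [0, 8, 1]
  [0, 0, 13]
  [∞, 8, 0]
D(1):
  [0, 8, 1]
  [0, 0, 1]
  [∞, 8, 0]
D(2):
  [0, 8, 1]
  [0, 0, 1]
  [8, 8, 0]
D(3):
  [0, 8, 1]
  [0, 0, 1]
  [8, 8, 0]
Answer: M*[2][0] = 8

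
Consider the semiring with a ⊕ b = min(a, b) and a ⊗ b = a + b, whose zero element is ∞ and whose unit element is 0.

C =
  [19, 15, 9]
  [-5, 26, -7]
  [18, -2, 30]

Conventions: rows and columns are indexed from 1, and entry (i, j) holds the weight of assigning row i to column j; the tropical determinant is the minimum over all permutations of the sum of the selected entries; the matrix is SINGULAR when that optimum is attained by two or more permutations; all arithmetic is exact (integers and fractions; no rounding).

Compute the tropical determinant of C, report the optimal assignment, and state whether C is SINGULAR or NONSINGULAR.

σ = (1, 2, 3): 19 + 26 + 30 = 75
σ = (1, 3, 2): 19 + (-7) + (-2) = 10
σ = (2, 1, 3): 15 + (-5) + 30 = 40
σ = (2, 3, 1): 15 + (-7) + 18 = 26
σ = (3, 1, 2): 9 + (-5) + (-2) = 2
σ = (3, 2, 1): 9 + 26 + 18 = 53
Optimal value attained by: σ = (3, 1, 2).
Answer: det⊕(C) = 2; verdict: NONSINGULAR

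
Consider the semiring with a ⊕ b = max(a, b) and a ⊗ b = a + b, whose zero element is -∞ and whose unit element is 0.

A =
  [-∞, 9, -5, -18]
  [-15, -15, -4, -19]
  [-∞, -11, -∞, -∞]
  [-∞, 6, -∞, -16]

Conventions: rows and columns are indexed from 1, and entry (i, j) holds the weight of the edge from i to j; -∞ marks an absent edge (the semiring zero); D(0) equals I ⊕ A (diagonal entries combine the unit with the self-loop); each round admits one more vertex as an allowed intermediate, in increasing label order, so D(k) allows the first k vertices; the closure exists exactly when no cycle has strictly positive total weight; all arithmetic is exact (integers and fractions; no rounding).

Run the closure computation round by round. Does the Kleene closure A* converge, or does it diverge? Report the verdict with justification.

D(0):
  [0, 9, -5, -18]
  [-15, 0, -4, -19]
  [-∞, -11, 0, -∞]
  [-∞, 6, -∞, 0]
D(1):
  [0, 9, -5, -18]
  [-15, 0, -4, -19]
  [-∞, -11, 0, -∞]
  [-∞, 6, -∞, 0]
D(2):
  [0, 9, 5, -10]
  [-15, 0, -4, -19]
  [-26, -11, 0, -30]
  [-9, 6, 2, 0]
D(3):
  [0, 9, 5, -10]
  [-15, 0, -4, -19]
  [-26, -11, 0, -30]
  [-9, 6, 2, 0]
D(4):
  [0, 9, 5, -10]
  [-15, 0, -4, -19]
  [-26, -11, 0, -30]
  [-9, 6, 2, 0]
Key observation: every diagonal entry stays at the unit through all rounds, so no improving cycle exists.
Answer: CONVERGES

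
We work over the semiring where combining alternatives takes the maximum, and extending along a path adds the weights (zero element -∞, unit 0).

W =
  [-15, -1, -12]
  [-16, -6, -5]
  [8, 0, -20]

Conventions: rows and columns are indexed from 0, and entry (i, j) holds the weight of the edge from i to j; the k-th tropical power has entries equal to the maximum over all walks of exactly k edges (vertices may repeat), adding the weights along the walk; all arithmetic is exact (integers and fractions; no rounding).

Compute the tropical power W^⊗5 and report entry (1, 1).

W^⊗2:
  [-4, -7, -6]
  [3, -5, -11]
  [-7, 7, -4]
W^⊗3:
  [2, -5, -12]
  [-3, 2, -9]
  [4, 1, 2]
W^⊗4:
  [-4, 1, -10]
  [-1, -4, -3]
  [10, 3, -4]
W^⊗5:
  [-2, -5, -4]
  [5, -2, -9]
  [4, 9, -2]
Key observation: the optimum is the walk 1->2->0->2->0->1, with weight (-5) + 8 + (-12) + 8 + (-1) = -2.
Optimal value attained by: walk 1->2->0->2->0->1.
Answer: (W^⊗5)[1][1] = -2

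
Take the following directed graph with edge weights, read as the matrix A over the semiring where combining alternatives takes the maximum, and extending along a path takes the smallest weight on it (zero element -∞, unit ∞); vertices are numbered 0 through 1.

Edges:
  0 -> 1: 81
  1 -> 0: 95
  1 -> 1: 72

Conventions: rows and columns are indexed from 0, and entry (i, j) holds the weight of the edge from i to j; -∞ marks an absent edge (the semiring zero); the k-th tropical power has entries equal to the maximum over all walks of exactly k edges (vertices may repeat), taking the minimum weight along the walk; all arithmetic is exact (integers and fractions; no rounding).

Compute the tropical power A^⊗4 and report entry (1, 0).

A^⊗2:
  [81, 72]
  [72, 81]
A^⊗3:
  [72, 81]
  [81, 72]
A^⊗4:
  [81, 72]
  [72, 81]
Key observation: the optimum is the walk 1->0->1->1->0, with weight 95 min 81 min 72 min 95 = 72.
Optimal value attained by: walk 1->0->1->1->0.
Answer: (A^⊗4)[1][0] = 72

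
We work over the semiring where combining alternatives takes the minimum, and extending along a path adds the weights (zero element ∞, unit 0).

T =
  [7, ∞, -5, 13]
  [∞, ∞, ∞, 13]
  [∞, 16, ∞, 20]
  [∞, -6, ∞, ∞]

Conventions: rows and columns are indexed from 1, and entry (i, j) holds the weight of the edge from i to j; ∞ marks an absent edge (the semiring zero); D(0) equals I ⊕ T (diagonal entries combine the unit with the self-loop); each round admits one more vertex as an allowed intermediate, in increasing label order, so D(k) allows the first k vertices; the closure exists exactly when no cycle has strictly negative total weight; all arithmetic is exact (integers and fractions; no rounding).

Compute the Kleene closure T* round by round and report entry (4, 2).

D(0):
  [0, ∞, -5, 13]
  [∞, 0, ∞, 13]
  [∞, 16, 0, 20]
  [∞, -6, ∞, 0]
D(1):
  [0, ∞, -5, 13]
  [∞, 0, ∞, 13]
  [∞, 16, 0, 20]
  [∞, -6, ∞, 0]
D(2):
  [0, ∞, -5, 13]
  [∞, 0, ∞, 13]
  [∞, 16, 0, 20]
  [∞, -6, ∞, 0]
D(3):
  [0, 11, -5, 13]
  [∞, 0, ∞, 13]
  [∞, 16, 0, 20]
  [∞, -6, ∞, 0]
D(4):
  [0, 7, -5, 13]
  [∞, 0, ∞, 13]
  [∞, 14, 0, 20]
  [∞, -6, ∞, 0]
Answer: T*[4][2] = -6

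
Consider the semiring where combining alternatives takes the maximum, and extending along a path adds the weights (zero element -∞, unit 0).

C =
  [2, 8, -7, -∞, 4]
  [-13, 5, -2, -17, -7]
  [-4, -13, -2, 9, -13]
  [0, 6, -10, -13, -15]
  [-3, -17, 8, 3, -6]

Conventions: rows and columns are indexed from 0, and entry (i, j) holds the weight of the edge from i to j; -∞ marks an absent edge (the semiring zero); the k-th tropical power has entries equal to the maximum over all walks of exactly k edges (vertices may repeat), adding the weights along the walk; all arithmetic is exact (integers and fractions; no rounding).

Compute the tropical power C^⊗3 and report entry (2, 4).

C^⊗2:
  [4, 13, 12, 7, 6]
  [-6, 10, 3, 7, -2]
  [9, 15, -1, 7, 0]
  [2, 11, 4, -1, 4]
  [4, 9, 6, 17, 1]
C^⊗3:
  [8, 18, 14, 21, 8]
  [7, 15, 8, 12, 3]
  [11, 20, 13, 8, 13]
  [4, 16, 12, 13, 6]
  [17, 23, 9, 15, 8]
Key observation: the optimum is the walk 2->3->0->4, with weight 9 + 0 + 4 = 13.
Optimal value attained by: walk 2->3->0->4.
Answer: (C^⊗3)[2][4] = 13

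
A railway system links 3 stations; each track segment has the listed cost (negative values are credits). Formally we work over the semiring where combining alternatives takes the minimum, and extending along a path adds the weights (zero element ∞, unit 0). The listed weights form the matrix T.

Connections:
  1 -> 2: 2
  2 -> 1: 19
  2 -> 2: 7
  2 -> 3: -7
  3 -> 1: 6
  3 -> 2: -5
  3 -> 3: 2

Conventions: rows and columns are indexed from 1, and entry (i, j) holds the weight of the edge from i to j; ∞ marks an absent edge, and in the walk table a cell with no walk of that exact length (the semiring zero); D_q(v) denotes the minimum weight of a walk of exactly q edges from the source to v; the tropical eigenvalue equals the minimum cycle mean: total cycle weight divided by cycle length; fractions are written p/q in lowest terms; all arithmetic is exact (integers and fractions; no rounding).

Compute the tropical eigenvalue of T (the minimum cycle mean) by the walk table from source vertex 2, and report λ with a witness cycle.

q=0: [∞, 0, ∞]
q=1: [19, 7, -7]
q=2: [-1, -12, -5]
q=3: [1, -10, -19]
Optimal cycle mean attained by: cycle 2->3->2, total (-7) + (-5), length 2.
Answer: λ = -6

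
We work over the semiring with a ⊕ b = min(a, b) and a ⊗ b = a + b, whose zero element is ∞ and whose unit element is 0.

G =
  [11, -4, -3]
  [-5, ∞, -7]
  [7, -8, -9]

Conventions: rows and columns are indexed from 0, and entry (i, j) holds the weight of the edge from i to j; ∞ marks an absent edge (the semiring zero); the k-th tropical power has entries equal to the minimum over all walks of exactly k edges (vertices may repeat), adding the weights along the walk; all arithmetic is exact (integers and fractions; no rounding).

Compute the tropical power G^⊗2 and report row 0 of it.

G^⊗2:
  [-9, -11, -12]
  [0, -15, -16]
  [-13, -17, -18]
Answer: row 0 of G^⊗2 = [-9, -11, -12]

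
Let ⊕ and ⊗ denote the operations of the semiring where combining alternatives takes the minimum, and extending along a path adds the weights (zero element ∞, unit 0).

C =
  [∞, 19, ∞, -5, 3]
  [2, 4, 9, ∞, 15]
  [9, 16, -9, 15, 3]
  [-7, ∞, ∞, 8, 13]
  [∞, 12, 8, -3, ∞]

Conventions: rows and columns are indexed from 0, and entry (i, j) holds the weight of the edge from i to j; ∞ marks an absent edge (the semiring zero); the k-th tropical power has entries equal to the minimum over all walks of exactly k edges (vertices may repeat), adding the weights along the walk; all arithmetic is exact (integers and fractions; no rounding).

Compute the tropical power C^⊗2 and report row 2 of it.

C^⊗2:
  [-12, 15, 11, 0, 8]
  [6, 8, 0, -3, 5]
  [0, 7, -18, 0, -6]
  [1, 12, 21, -12, -4]
  [-10, 16, -1, 5, 10]
Answer: row 2 of C^⊗2 = [0, 7, -18, 0, -6]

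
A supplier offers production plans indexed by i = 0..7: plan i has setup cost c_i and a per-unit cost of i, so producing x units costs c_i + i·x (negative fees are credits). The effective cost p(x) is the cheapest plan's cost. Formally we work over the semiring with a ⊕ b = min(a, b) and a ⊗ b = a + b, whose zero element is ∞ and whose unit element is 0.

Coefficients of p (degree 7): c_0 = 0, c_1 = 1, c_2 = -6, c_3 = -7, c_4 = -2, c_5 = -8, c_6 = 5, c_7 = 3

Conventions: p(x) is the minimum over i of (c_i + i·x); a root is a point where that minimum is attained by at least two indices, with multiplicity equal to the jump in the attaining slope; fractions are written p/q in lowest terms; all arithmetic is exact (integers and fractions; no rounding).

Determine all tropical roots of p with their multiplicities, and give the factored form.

hull edge (i=0, c=0) to (i=2, c=-6): slope -3, span 2
hull edge (i=2, c=-6) to (i=3, c=-7): slope -1, span 1
hull edge (i=3, c=-7) to (i=5, c=-8): slope -1/2, span 2
hull edge (i=5, c=-8) to (i=7, c=3): slope 11/2, span 2
Factored form: p(x) = 3 ⊗ (x ⊕ (-11/2)) ⊗ (x ⊕ (-11/2)) ⊗ (x ⊕ 1/2) ⊗ (x ⊕ 1/2) ⊗ (x ⊕ 1) ⊗ (x ⊕ 3) ⊗ (x ⊕ 3)
Answer: roots = -11/2 (mult 2), 1/2 (mult 2), 1 (mult 1), 3 (mult 2)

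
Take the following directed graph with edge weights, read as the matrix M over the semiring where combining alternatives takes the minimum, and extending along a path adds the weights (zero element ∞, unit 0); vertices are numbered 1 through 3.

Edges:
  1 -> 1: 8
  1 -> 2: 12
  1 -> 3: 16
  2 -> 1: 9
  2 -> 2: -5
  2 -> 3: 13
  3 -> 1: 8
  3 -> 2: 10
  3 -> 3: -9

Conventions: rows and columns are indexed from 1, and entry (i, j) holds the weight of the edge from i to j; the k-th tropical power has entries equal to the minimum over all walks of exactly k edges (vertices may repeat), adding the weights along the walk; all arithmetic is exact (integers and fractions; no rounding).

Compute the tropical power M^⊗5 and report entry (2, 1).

M^⊗2:
  [16, 7, 7]
  [4, -10, 4]
  [-1, 1, -18]
M^⊗3:
  [15, 2, -2]
  [-1, -15, -5]
  [-10, -8, -27]
M^⊗4:
  [6, -3, -11]
  [-6, -20, -14]
  [-19, -17, -36]
M^⊗5:
  [-3, -8, -20]
  [-11, -25, -23]
  [-28, -26, -45]
Key observation: the optimum is the walk 2->2->2->2->2->1, with weight (-5) + (-5) + (-5) + (-5) + 9 = -11.
Optimal value attained by: walk 2->2->2->2->2->1.
Answer: (M^⊗5)[2][1] = -11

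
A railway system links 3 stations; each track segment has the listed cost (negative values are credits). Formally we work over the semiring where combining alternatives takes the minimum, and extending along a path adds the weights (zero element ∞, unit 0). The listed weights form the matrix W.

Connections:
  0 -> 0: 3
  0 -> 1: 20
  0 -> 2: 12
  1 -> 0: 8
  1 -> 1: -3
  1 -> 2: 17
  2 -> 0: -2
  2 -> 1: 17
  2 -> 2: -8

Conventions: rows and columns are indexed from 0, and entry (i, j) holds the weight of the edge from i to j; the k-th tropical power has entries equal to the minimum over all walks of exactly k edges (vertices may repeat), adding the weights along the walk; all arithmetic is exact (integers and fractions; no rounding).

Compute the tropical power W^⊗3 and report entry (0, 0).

W^⊗2:
  [6, 17, 4]
  [5, -6, 9]
  [-10, 9, -16]
W^⊗3:
  [2, 14, -4]
  [2, -9, 1]
  [-18, 1, -24]
Key observation: the optimum is the walk 0->2->2->0, with weight 12 + (-8) + (-2) = 2.
Optimal value attained by: walk 0->2->2->0.
Answer: (W^⊗3)[0][0] = 2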